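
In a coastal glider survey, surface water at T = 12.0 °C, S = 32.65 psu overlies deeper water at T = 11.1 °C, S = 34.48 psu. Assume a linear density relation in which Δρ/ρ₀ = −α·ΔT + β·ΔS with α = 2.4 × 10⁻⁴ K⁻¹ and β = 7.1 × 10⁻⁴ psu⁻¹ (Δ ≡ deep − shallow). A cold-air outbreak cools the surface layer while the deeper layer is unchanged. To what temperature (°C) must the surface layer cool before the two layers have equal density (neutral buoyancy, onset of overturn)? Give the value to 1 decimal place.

Neutral buoyancy requires Δρ = 0, i.e. −α(T_deep − T_surf′) + β(S_deep − S_surf) = 0.
T_surf′ = T_deep − (β/α)·ΔS = 11.1 − (7.1 × 10⁻⁴/2.4 × 10⁻⁴)·(+1.83) = 5.686 °C.
Cooling required: 12.0 − (5.686) = 6.314 °C.

5.7 °C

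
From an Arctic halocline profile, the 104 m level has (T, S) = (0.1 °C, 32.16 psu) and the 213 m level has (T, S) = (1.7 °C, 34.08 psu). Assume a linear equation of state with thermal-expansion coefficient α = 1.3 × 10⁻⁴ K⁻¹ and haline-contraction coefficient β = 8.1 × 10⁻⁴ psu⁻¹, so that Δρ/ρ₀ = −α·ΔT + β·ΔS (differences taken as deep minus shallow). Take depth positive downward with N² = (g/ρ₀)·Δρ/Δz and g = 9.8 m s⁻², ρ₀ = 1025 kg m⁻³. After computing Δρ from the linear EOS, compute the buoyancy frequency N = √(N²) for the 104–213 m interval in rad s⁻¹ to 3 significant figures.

ΔT = +1.6 K, ΔS = +1.92 psu (deep − shallow).
Δρ/ρ₀ = −αΔT + βΔS = -2.08 × 10⁻⁴ + 1.5552 × 10⁻³ = 1.3472 × 10⁻³, so Δρ ≈ 1.381 kg m⁻³.
N² = (g/ρ₀)·Δρ/Δz = g·(Δρ/ρ₀)/Δz = 9.8 × 1.3472 × 10⁻³ / 109 = 1.2112 × 10⁻⁴ s⁻².
N = √(1.2112 × 10⁻⁴) = 0.011005 rad s⁻¹ ≈ 0.0110 rad s⁻¹.

0.0110 rad s⁻¹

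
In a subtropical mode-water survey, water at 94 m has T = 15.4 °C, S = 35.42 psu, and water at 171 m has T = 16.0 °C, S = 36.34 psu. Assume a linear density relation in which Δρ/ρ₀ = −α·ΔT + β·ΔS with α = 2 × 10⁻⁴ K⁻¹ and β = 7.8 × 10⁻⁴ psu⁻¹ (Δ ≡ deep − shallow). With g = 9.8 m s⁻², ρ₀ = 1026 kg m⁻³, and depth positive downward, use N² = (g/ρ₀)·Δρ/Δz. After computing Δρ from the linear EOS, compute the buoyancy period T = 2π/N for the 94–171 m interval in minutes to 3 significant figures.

12.0 min

ΔT = +0.6 K, ΔS = +0.92 psu (deep − shallow).
Δρ/ρ₀ = −αΔT + βΔS = -1.20 × 10⁻⁴ + 7.176 × 10⁻⁴ = 5.976 × 10⁻⁴, so Δρ ≈ 0.6131 kg m⁻³.
N² = (g/ρ₀)·Δρ/Δz = g·(Δρ/ρ₀)/Δz = 9.8 × 5.976 × 10⁻⁴ / 77 = 7.6058 × 10⁻⁵ s⁻².
N = √(7.6058 × 10⁻⁵) = 8.7211 × 10⁻³ rad s⁻¹ → T = 2π/N = 720.46 s = 12.008 min ≈ 12.0 min.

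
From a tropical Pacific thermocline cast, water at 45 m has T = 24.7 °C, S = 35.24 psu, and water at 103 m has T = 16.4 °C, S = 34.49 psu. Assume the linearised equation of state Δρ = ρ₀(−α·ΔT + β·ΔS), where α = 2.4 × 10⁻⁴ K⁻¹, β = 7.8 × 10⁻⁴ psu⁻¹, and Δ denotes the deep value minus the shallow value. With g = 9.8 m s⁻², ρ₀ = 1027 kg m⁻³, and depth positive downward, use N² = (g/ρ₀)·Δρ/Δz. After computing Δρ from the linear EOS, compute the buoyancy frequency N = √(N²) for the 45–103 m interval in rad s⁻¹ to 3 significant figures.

0.0154 rad s⁻¹

ΔT = -8.3 K, ΔS = -0.75 psu (deep − shallow).
Δρ/ρ₀ = −αΔT + βΔS = 1.992 × 10⁻³ − 5.85 × 10⁻⁴ = 1.407 × 10⁻³, so Δρ ≈ 1.445 kg m⁻³.
N² = (g/ρ₀)·Δρ/Δz = g·(Δρ/ρ₀)/Δz = 9.8 × 1.407 × 10⁻³ / 58 = 2.3773 × 10⁻⁴ s⁻².
N = √(2.3773 × 10⁻⁴) = 0.015418 rad s⁻¹ ≈ 0.0154 rad s⁻¹.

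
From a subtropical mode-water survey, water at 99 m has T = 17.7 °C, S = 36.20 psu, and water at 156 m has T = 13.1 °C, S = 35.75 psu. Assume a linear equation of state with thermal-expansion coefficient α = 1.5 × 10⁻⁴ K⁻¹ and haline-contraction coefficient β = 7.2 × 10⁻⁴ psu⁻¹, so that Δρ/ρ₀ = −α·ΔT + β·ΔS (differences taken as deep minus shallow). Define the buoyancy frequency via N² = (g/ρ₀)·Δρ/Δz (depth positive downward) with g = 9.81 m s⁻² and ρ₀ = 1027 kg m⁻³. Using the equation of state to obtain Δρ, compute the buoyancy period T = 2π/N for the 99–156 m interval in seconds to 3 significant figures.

ΔT = -4.6 K, ΔS = -0.45 psu (deep − shallow).
Δρ/ρ₀ = −αΔT + βΔS = 6.90 × 10⁻⁴ − 3.24 × 10⁻⁴ = 3.66 × 10⁻⁴, so Δρ ≈ 0.3759 kg m⁻³.
N² = (g/ρ₀)·Δρ/Δz = g·(Δρ/ρ₀)/Δz = 9.81 × 3.66 × 10⁻⁴ / 57 = 6.2991 × 10⁻⁵ s⁻².
N = √(6.2991 × 10⁻⁵) = 7.9367 × 10⁻³ rad s⁻¹ → T = 2π/N = 791.66 s ≈ 792 s.

792 s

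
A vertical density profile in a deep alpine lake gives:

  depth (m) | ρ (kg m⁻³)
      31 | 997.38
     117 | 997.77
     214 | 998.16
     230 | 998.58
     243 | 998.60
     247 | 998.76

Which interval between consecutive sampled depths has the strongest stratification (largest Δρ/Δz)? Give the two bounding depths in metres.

Compute the density gradient over each adjacent pair:
  31–117 m: Δρ/Δz = 0.39/86 = 4.5 × 10⁻³ kg m⁻⁴
  117–214 m: Δρ/Δz = 0.39/97 = 4.0 × 10⁻³ kg m⁻⁴
  214–230 m: Δρ/Δz = 0.42/16 = 0.026 kg m⁻⁴
  230–243 m: Δρ/Δz = 0.02/13 = 1.5 × 10⁻³ kg m⁻⁴
  243–247 m: Δρ/Δz = 0.16/4 = 0.040 kg m⁻⁴
The largest gradient is in the 243–247 m interval — the pycnocline.

243–247 m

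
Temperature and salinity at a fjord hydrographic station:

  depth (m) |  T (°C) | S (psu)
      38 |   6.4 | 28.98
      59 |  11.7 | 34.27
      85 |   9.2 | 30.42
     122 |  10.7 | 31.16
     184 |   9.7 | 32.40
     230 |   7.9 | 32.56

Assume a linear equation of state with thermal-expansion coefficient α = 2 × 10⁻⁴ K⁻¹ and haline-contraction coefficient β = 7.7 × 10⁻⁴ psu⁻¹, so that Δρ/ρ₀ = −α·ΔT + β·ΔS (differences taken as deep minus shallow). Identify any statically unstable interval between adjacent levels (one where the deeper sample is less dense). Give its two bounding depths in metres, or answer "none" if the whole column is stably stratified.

Evaluate Δρ/ρ₀ = −αΔT + βΔS across each adjacent pair:
  38–59 m: −αΔT+βΔS = −(2 × 10⁻⁴)(+5.3)+(7.7 × 10⁻⁴)(+5.29) = 3.0 × 10⁻³ → stable
  59–85 m: −αΔT+βΔS = −(2 × 10⁻⁴)(-2.5)+(7.7 × 10⁻⁴)(-3.85) = -2.5 × 10⁻³ → UNSTABLE
  85–122 m: −αΔT+βΔS = −(2 × 10⁻⁴)(+1.5)+(7.7 × 10⁻⁴)(+0.74) = 2.7 × 10⁻⁴ → stable
  122–184 m: −αΔT+βΔS = −(2 × 10⁻⁴)(-1.0)+(7.7 × 10⁻⁴)(+1.24) = 1.2 × 10⁻³ → stable
  184–230 m: −αΔT+βΔS = −(2 × 10⁻⁴)(-1.8)+(7.7 × 10⁻⁴)(+0.16) = 4.8 × 10⁻⁴ → stable
The 59–85 m interval has Δρ < 0: lighter water underlies denser water.

59–85 m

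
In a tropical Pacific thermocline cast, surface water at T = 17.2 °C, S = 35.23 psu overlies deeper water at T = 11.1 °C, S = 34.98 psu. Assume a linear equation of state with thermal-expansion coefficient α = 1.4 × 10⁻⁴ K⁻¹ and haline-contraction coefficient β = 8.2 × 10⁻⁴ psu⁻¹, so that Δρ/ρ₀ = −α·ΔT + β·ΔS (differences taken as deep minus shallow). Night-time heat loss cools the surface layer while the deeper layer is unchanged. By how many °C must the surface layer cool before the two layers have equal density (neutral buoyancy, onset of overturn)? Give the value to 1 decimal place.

Neutral buoyancy requires Δρ = 0, i.e. −α(T_deep − T_surf′) + β(S_deep − S_surf) = 0.
T_surf′ = T_deep − (β/α)·ΔS = 11.1 − (8.2 × 10⁻⁴/1.4 × 10⁻⁴)·(-0.25) = 12.564 °C.
Cooling required: 17.2 − (12.564) = 4.636 °C.

4.6 °C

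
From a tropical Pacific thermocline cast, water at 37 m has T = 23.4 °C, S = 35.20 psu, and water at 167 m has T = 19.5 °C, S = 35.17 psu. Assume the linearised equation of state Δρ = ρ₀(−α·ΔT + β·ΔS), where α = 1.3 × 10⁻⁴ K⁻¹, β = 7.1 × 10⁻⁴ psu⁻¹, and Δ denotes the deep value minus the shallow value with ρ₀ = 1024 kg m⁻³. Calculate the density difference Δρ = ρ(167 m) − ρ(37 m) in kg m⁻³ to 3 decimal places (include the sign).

ΔT = -3.9 K, ΔS = -0.03 psu (deep − shallow).
Δρ/ρ₀ = −(1.3 × 10⁻⁴)(-3.9) + (7.1 × 10⁻⁴)(-0.03) = 4.857 × 10⁻⁴.
Δρ = 1024 × (4.857 × 10⁻⁴) = +0.497 kg m⁻³.
Positive Δρ: denser below, stable.

+0.497 kg m⁻³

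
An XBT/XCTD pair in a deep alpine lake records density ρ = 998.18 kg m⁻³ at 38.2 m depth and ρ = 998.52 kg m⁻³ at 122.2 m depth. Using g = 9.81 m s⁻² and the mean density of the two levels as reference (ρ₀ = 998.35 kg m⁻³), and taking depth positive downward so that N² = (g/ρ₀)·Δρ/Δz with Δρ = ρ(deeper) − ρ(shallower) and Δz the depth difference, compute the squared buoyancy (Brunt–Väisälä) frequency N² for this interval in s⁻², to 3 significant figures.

3.98 × 10⁻⁵ s⁻²

Δρ = 998.52 − 998.18 = 0.34 kg m⁻³ over Δz = 122.2 − 38.2 = 84 m.
N² = (9.81/998.35) × (0.34/84) = 3.9773 × 10⁻⁵ s⁻² ≈ 3.98 × 10⁻⁵ s⁻².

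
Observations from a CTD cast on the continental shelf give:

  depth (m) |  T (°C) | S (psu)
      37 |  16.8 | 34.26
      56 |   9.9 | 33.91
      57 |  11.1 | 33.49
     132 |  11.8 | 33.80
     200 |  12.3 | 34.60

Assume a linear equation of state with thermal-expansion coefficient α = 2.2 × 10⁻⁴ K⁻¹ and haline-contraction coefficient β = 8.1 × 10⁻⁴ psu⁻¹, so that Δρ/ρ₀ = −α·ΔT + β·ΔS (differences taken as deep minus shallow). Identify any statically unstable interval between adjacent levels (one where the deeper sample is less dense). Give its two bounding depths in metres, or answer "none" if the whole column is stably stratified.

Evaluate Δρ/ρ₀ = −αΔT + βΔS across each adjacent pair:
  37–56 m: −αΔT+βΔS = −(2.2 × 10⁻⁴)(-6.9)+(8.1 × 10⁻⁴)(-0.35) = 1.2 × 10⁻³ → stable
  56–57 m: −αΔT+βΔS = −(2.2 × 10⁻⁴)(+1.2)+(8.1 × 10⁻⁴)(-0.42) = -6.0 × 10⁻⁴ → UNSTABLE
  57–132 m: −αΔT+βΔS = −(2.2 × 10⁻⁴)(+0.7)+(8.1 × 10⁻⁴)(+0.31) = 9.7 × 10⁻⁵ → stable
  132–200 m: −αΔT+βΔS = −(2.2 × 10⁻⁴)(+0.5)+(8.1 × 10⁻⁴)(+0.80) = 5.4 × 10⁻⁴ → stable
The 56–57 m interval has Δρ < 0: lighter water underlies denser water.

56–57 m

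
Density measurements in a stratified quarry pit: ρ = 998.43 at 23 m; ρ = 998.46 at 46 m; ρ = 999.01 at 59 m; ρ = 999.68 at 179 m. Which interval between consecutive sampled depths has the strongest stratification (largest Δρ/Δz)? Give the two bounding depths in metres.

46–59 m

Compute the density gradient over each adjacent pair:
  23–46 m: Δρ/Δz = 0.03/23 = 1.3 × 10⁻³ kg m⁻⁴
  46–59 m: Δρ/Δz = 0.55/13 = 0.042 kg m⁻⁴
  59–179 m: Δρ/Δz = 0.67/120 = 5.6 × 10⁻³ kg m⁻⁴
The largest gradient is in the 46–59 m interval — the pycnocline.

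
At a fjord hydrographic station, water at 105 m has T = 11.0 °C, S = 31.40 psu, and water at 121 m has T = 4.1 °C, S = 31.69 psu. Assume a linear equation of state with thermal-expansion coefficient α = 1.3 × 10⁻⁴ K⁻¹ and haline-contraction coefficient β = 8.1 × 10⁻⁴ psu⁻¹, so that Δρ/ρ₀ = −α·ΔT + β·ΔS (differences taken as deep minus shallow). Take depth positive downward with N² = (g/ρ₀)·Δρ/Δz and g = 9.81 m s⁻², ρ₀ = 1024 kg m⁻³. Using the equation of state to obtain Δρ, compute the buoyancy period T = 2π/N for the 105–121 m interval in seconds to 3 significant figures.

ΔT = -6.9 K, ΔS = +0.29 psu (deep − shallow).
Δρ/ρ₀ = −αΔT + βΔS = 8.97 × 10⁻⁴ + 2.349 × 10⁻⁴ = 1.1319 × 10⁻³, so Δρ ≈ 1.159 kg m⁻³.
N² = (g/ρ₀)·Δρ/Δz = g·(Δρ/ρ₀)/Δz = 9.81 × 1.1319 × 10⁻³ / 16 = 6.9400 × 10⁻⁴ s⁻².
N = √(6.9400 × 10⁻⁴) = 0.026344 rad s⁻¹ → T = 2π/N = 238.51 s ≈ 239 s.

239 s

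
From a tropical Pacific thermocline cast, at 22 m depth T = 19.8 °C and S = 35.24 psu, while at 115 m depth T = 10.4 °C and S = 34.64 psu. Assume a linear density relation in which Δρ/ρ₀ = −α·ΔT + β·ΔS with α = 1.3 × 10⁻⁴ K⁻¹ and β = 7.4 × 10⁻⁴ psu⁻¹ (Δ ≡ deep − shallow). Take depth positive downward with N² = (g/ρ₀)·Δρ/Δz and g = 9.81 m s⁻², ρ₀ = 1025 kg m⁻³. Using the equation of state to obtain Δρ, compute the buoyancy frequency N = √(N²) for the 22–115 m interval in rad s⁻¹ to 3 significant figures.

9.06 × 10⁻³ rad s⁻¹

ΔT = -9.4 K, ΔS = -0.60 psu (deep − shallow).
Δρ/ρ₀ = −αΔT + βΔS = 1.222 × 10⁻³ − 4.44 × 10⁻⁴ = 7.78 × 10⁻⁴, so Δρ ≈ 0.7974 kg m⁻³.
N² = (g/ρ₀)·Δρ/Δz = g·(Δρ/ρ₀)/Δz = 9.81 × 7.78 × 10⁻⁴ / 93 = 8.2066 × 10⁻⁵ s⁻².
N = √(8.2066 × 10⁻⁵) = 9.0590 × 10⁻³ rad s⁻¹ ≈ 9.06 × 10⁻³ rad s⁻¹.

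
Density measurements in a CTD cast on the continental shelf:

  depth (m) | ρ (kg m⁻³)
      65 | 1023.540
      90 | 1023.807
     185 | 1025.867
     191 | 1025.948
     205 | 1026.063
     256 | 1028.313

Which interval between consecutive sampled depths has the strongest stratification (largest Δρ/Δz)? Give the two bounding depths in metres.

205–256 m

Compute the density gradient over each adjacent pair:
  65–90 m: Δρ/Δz = 0.267/25 = 0.011 kg m⁻⁴
  90–185 m: Δρ/Δz = 2.060/95 = 0.022 kg m⁻⁴
  185–191 m: Δρ/Δz = 0.081/6 = 0.013 kg m⁻⁴
  191–205 m: Δρ/Δz = 0.115/14 = 8.2 × 10⁻³ kg m⁻⁴
  205–256 m: Δρ/Δz = 2.250/51 = 0.044 kg m⁻⁴
The largest gradient is in the 205–256 m interval — the pycnocline.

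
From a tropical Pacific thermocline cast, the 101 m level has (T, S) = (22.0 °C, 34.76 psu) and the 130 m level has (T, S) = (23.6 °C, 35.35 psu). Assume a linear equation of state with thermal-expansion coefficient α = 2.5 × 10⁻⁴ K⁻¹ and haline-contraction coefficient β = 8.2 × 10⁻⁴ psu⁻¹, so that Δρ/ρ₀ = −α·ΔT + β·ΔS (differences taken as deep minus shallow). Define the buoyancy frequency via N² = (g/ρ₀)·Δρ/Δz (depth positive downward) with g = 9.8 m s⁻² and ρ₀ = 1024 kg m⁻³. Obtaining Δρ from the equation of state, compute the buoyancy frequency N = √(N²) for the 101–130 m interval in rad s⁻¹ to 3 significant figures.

ΔT = +1.6 K, ΔS = +0.59 psu (deep − shallow).
Δρ/ρ₀ = −αΔT + βΔS = -4.00 × 10⁻⁴ + 4.838 × 10⁻⁴ = 8.38 × 10⁻⁵, so Δρ ≈ 0.08581 kg m⁻³.
N² = (g/ρ₀)·Δρ/Δz = g·(Δρ/ρ₀)/Δz = 9.8 × 8.38 × 10⁻⁵ / 29 = 2.8319 × 10⁻⁵ s⁻².
N = √(2.8319 × 10⁻⁵) = 5.3216 × 10⁻³ rad s⁻¹ ≈ 5.32 × 10⁻³ rad s⁻¹.

5.32 × 10⁻³ rad s⁻¹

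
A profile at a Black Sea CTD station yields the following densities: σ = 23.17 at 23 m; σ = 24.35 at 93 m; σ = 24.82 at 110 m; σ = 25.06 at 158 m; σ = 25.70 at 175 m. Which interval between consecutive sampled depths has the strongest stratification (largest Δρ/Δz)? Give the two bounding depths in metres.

158–175 m

Compute the density gradient over each adjacent pair:
  23–93 m: Δρ/Δz = 1.18/70 = 0.017 kg m⁻⁴
  93–110 m: Δρ/Δz = 0.47/17 = 0.028 kg m⁻⁴
  110–158 m: Δρ/Δz = 0.24/48 = 5.0 × 10⁻³ kg m⁻⁴
  158–175 m: Δρ/Δz = 0.64/17 = 0.038 kg m⁻⁴
The largest gradient is in the 158–175 m interval — the pycnocline.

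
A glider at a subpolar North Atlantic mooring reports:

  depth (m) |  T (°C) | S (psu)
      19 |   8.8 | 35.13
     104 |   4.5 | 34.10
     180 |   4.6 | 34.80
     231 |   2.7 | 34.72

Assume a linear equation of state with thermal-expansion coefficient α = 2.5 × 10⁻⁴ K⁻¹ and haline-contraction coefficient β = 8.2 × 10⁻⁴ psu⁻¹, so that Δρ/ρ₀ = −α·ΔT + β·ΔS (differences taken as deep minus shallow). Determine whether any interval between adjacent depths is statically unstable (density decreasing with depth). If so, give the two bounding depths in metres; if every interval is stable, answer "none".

Evaluate Δρ/ρ₀ = −αΔT + βΔS across each adjacent pair:
  19–104 m: −αΔT+βΔS = −(2.5 × 10⁻⁴)(-4.3)+(8.2 × 10⁻⁴)(-1.03) = 2.3 × 10⁻⁴ → stable
  104–180 m: −αΔT+βΔS = −(2.5 × 10⁻⁴)(+0.1)+(8.2 × 10⁻⁴)(+0.70) = 5.5 × 10⁻⁴ → stable
  180–231 m: −αΔT+βΔS = −(2.5 × 10⁻⁴)(-1.9)+(8.2 × 10⁻⁴)(-0.08) = 4.1 × 10⁻⁴ → stable
Every interval has Δρ > 0: the column is stably stratified throughout.

none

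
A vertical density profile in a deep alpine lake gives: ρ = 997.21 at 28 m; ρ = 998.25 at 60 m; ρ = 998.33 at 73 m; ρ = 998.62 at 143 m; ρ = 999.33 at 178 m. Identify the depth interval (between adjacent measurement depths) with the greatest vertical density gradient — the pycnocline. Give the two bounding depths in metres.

Compute the density gradient over each adjacent pair:
  28–60 m: Δρ/Δz = 1.04/32 = 0.033 kg m⁻⁴
  60–73 m: Δρ/Δz = 0.08/13 = 6.2 × 10⁻³ kg m⁻⁴
  73–143 m: Δρ/Δz = 0.29/70 = 4.1 × 10⁻³ kg m⁻⁴
  143–178 m: Δρ/Δz = 0.71/35 = 0.020 kg m⁻⁴
The largest gradient is in the 28–60 m interval — the pycnocline.

28–60 m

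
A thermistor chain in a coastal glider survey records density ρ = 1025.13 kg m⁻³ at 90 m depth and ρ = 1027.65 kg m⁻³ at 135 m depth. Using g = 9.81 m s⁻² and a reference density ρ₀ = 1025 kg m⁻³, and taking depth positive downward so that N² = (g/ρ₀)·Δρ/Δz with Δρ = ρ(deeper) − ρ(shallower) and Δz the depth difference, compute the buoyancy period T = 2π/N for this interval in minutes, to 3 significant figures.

4.52 min

Δρ = 1027.65 − 1025.13 = 2.52 kg m⁻³ over Δz = 135 − 90 = 45 m.
N² = (9.81/1025) × (2.52/45) = 5.3596 × 10⁻⁴ s⁻².
N = √(5.3596 × 10⁻⁴) = 0.023151 rad s⁻¹, so T = 2π/N = 271.40 s = 4.5233 min ≈ 4.52 min.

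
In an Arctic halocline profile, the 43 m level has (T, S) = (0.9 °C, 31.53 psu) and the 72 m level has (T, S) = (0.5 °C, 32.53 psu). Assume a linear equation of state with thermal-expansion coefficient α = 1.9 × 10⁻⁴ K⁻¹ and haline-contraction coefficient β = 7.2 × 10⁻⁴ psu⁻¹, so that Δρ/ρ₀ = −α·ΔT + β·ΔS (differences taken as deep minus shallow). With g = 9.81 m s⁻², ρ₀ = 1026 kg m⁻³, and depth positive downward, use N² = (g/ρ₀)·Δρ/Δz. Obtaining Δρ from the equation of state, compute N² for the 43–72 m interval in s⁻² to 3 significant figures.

ΔT = -0.4 K, ΔS = +1.00 psu (deep − shallow).
Δρ/ρ₀ = −αΔT + βΔS = 7.60 × 10⁻⁵ + 7.20 × 10⁻⁴ = 7.96 × 10⁻⁴, so Δρ ≈ 0.8167 kg m⁻³.
N² = (g/ρ₀)·Δρ/Δz = g·(Δρ/ρ₀)/Δz = 9.81 × 7.96 × 10⁻⁴ / 29 = 2.6927 × 10⁻⁴ s⁻² ≈ 2.69 × 10⁻⁴ s⁻².

2.69 × 10⁻⁴ s⁻²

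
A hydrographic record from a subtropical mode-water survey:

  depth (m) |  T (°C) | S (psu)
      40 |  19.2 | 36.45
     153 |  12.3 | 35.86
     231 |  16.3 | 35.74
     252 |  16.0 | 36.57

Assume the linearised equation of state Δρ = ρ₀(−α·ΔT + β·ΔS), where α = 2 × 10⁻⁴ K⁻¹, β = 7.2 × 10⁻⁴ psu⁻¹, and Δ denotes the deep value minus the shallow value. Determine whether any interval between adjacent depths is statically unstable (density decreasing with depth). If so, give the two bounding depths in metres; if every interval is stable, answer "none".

Evaluate Δρ/ρ₀ = −αΔT + βΔS across each adjacent pair:
  40–153 m: −αΔT+βΔS = −(2 × 10⁻⁴)(-6.9)+(7.2 × 10⁻⁴)(-0.59) = 9.6 × 10⁻⁴ → stable
  153–231 m: −αΔT+βΔS = −(2 × 10⁻⁴)(+4.0)+(7.2 × 10⁻⁴)(-0.12) = -8.9 × 10⁻⁴ → UNSTABLE
  231–252 m: −αΔT+βΔS = −(2 × 10⁻⁴)(-0.3)+(7.2 × 10⁻⁴)(+0.83) = 6.6 × 10⁻⁴ → stable
The 153–231 m interval has Δρ < 0: lighter water underlies denser water.

153–231 m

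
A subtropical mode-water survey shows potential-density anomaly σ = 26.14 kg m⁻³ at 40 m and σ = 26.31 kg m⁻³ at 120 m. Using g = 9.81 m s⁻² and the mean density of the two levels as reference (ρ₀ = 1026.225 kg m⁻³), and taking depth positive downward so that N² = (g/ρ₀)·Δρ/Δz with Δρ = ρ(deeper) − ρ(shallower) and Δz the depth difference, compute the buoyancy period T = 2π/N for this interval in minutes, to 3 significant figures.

23.2 min

Δρ = 1026.31 − 1026.14 = 0.17 kg m⁻³ over Δz = 120 − 40 = 80 m.
N² = (9.81/1026.225) × (0.17/80) = 2.0314 × 10⁻⁵ s⁻².
N = √(2.0314 × 10⁻⁵) = 4.5071 × 10⁻³ rad s⁻¹, so T = 2π/N = 1.3941 × 10³ s = 23.235 min ≈ 23.2 min.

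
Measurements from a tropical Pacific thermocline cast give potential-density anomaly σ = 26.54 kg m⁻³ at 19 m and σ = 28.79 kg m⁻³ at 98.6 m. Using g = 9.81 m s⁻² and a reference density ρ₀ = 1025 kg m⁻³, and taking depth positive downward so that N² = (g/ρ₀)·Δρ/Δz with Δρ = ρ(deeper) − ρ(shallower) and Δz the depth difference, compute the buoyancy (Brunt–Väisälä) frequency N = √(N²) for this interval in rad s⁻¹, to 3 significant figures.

Δρ = 1028.79 − 1026.54 = 2.25 kg m⁻³ over Δz = 98.6 − 19 = 79.6 m.
N² = (9.81/1025) × (2.25/79.6) = 2.7053 × 10⁻⁴ s⁻².
N = √(2.7053 × 10⁻⁴) = 0.016448 rad s⁻¹ ≈ 0.0164 rad s⁻¹.

0.0164 rad s⁻¹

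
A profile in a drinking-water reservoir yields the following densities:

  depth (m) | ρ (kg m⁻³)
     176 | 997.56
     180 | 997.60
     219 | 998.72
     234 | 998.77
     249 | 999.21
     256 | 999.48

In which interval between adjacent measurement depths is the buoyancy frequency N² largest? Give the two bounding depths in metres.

249–256 m

Compute the density gradient over each adjacent pair:
  176–180 m: Δρ/Δz = 0.04/4 = 0.010 kg m⁻⁴
  180–219 m: Δρ/Δz = 1.12/39 = 0.029 kg m⁻⁴
  219–234 m: Δρ/Δz = 0.05/15 = 3.3 × 10⁻³ kg m⁻⁴
  234–249 m: Δρ/Δz = 0.44/15 = 0.029 kg m⁻⁴
  249–256 m: Δρ/Δz = 0.27/7 = 0.039 kg m⁻⁴
The largest gradient is in the 249–256 m interval — the pycnocline.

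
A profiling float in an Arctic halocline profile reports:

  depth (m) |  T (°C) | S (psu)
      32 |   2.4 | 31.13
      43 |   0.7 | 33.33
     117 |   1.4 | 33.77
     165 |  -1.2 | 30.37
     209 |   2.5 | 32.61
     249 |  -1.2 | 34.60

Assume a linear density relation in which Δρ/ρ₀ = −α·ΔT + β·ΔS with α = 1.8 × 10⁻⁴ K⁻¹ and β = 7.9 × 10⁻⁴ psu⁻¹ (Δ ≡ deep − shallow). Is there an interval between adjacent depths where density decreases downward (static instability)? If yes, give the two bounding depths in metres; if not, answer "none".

Evaluate Δρ/ρ₀ = −αΔT + βΔS across each adjacent pair:
  32–43 m: −αΔT+βΔS = −(1.8 × 10⁻⁴)(-1.7)+(7.9 × 10⁻⁴)(+2.20) = 2.0 × 10⁻³ → stable
  43–117 m: −αΔT+βΔS = −(1.8 × 10⁻⁴)(+0.7)+(7.9 × 10⁻⁴)(+0.44) = 2.2 × 10⁻⁴ → stable
  117–165 m: −αΔT+βΔS = −(1.8 × 10⁻⁴)(-2.6)+(7.9 × 10⁻⁴)(-3.40) = -2.2 × 10⁻³ → UNSTABLE
  165–209 m: −αΔT+βΔS = −(1.8 × 10⁻⁴)(+3.7)+(7.9 × 10⁻⁴)(+2.24) = 1.1 × 10⁻³ → stable
  209–249 m: −αΔT+βΔS = −(1.8 × 10⁻⁴)(-3.7)+(7.9 × 10⁻⁴)(+1.99) = 2.2 × 10⁻³ → stable
The 117–165 m interval has Δρ < 0: lighter water underlies denser water.

117–165 m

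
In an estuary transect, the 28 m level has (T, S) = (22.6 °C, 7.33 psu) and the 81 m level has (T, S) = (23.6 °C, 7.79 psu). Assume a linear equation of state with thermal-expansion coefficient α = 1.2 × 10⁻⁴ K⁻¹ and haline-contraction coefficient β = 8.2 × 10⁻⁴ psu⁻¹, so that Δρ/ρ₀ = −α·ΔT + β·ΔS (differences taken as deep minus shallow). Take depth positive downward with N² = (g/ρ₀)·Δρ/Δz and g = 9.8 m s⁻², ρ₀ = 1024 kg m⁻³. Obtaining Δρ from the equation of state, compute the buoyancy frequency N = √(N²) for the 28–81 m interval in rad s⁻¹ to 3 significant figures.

ΔT = +1.0 K, ΔS = +0.46 psu (deep − shallow).
Δρ/ρ₀ = −αΔT + βΔS = -1.20 × 10⁻⁴ + 3.772 × 10⁻⁴ = 2.572 × 10⁻⁴, so Δρ ≈ 0.2634 kg m⁻³.
N² = (g/ρ₀)·Δρ/Δz = g·(Δρ/ρ₀)/Δz = 9.8 × 2.572 × 10⁻⁴ / 53 = 4.7558 × 10⁻⁵ s⁻².
N = √(4.7558 × 10⁻⁵) = 6.8962 × 10⁻³ rad s⁻¹ ≈ 6.90 × 10⁻³ rad s⁻¹.

6.90 × 10⁻³ rad s⁻¹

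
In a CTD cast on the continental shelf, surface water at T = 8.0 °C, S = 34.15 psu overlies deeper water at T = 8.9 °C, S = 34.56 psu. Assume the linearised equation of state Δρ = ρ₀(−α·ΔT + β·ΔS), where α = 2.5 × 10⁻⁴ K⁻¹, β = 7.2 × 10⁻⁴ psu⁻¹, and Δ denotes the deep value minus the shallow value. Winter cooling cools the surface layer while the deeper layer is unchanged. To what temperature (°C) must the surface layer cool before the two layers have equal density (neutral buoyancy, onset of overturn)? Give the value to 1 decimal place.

7.7 °C

Neutral buoyancy requires Δρ = 0, i.e. −α(T_deep − T_surf′) + β(S_deep − S_surf) = 0.
T_surf′ = T_deep − (β/α)·ΔS = 8.9 − (7.2 × 10⁻⁴/2.5 × 10⁻⁴)·(+0.41) = 7.719 °C.
Cooling required: 8.0 − (7.719) = 0.281 °C.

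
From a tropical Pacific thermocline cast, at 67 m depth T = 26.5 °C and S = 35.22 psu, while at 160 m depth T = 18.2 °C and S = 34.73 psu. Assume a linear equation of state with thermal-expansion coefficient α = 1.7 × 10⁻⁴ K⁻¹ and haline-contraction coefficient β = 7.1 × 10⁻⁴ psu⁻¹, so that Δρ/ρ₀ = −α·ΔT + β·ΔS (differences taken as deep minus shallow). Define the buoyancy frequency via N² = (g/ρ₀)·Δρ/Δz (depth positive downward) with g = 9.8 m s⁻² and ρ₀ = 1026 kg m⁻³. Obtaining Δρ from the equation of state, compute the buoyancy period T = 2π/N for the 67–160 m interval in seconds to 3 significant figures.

ΔT = -8.3 K, ΔS = -0.49 psu (deep − shallow).
Δρ/ρ₀ = −αΔT + βΔS = 1.411 × 10⁻³ − 3.479 × 10⁻⁴ = 1.0631 × 10⁻³, so Δρ ≈ 1.091 kg m⁻³.
N² = (g/ρ₀)·Δρ/Δz = g·(Δρ/ρ₀)/Δz = 9.8 × 1.0631 × 10⁻³ / 93 = 1.1203 × 10⁻⁴ s⁻².
N = √(1.1203 × 10⁻⁴) = 0.010584 rad s⁻¹ → T = 2π/N = 593.65 s ≈ 594 s.

594 s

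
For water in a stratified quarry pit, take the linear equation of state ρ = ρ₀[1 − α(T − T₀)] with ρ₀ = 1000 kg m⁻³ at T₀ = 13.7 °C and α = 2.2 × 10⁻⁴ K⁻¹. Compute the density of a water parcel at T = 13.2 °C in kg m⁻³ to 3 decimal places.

T − T₀ = -0.5 K.
Bracket = 1 − α·(-0.5) = 1 + (1.10 × 10⁻⁴) = 1.0001100.
ρ = 1000 × 1.0001100 = 1000.110 kg m⁻³.

1000.110 kg m⁻³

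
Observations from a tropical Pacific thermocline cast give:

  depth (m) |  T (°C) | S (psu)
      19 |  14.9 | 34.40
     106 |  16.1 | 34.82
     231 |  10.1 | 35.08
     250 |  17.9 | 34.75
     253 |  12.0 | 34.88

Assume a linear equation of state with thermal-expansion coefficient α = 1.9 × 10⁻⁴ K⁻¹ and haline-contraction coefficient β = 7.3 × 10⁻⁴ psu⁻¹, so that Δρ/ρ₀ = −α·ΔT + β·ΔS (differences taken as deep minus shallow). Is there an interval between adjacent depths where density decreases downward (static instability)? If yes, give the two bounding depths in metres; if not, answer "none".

Evaluate Δρ/ρ₀ = −αΔT + βΔS across each adjacent pair:
  19–106 m: −αΔT+βΔS = −(1.9 × 10⁻⁴)(+1.2)+(7.3 × 10⁻⁴)(+0.42) = 7.9 × 10⁻⁵ → stable
  106–231 m: −αΔT+βΔS = −(1.9 × 10⁻⁴)(-6.0)+(7.3 × 10⁻⁴)(+0.26) = 1.3 × 10⁻³ → stable
  231–250 m: −αΔT+βΔS = −(1.9 × 10⁻⁴)(+7.8)+(7.3 × 10⁻⁴)(-0.33) = -1.7 × 10⁻³ → UNSTABLE
  250–253 m: −αΔT+βΔS = −(1.9 × 10⁻⁴)(-5.9)+(7.3 × 10⁻⁴)(+0.13) = 1.2 × 10⁻³ → stable
The 231–250 m interval has Δρ < 0: lighter water underlies denser water.

231–250 m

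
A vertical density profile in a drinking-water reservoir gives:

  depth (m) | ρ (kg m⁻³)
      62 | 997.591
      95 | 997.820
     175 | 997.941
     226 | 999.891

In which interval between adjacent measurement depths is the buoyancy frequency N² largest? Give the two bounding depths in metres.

175–226 m

Compute the density gradient over each adjacent pair:
  62–95 m: Δρ/Δz = 0.229/33 = 6.9 × 10⁻³ kg m⁻⁴
  95–175 m: Δρ/Δz = 0.121/80 = 1.5 × 10⁻³ kg m⁻⁴
  175–226 m: Δρ/Δz = 1.950/51 = 0.038 kg m⁻⁴
The largest gradient is in the 175–226 m interval — the pycnocline.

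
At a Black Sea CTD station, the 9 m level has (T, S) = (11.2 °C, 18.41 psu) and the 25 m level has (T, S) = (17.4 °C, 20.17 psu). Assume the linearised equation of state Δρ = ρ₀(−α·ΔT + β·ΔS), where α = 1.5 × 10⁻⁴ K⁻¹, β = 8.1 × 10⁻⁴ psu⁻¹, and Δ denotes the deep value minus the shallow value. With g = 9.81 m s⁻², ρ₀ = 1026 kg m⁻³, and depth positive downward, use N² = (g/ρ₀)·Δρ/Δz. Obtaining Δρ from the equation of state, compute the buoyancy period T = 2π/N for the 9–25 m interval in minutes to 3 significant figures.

6.01 min

ΔT = +6.2 K, ΔS = +1.76 psu (deep − shallow).
Δρ/ρ₀ = −αΔT + βΔS = -9.30 × 10⁻⁴ + 1.4256 × 10⁻³ = 4.956 × 10⁻⁴, so Δρ ≈ 0.5085 kg m⁻³.
N² = (g/ρ₀)·Δρ/Δz = g·(Δρ/ρ₀)/Δz = 9.81 × 4.956 × 10⁻⁴ / 16 = 3.0386 × 10⁻⁴ s⁻².
N = √(3.0386 × 10⁻⁴) = 0.017432 rad s⁻¹ → T = 2π/N = 360.44 s = 6.0073 min ≈ 6.01 min.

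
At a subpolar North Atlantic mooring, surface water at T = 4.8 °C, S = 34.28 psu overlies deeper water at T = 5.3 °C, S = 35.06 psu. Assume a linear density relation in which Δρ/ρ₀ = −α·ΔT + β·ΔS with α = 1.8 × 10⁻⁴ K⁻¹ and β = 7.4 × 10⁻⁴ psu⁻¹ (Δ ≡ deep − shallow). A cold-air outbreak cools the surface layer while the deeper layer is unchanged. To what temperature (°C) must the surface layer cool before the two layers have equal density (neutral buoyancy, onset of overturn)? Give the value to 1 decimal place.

2.1 °C

Neutral buoyancy requires Δρ = 0, i.e. −α(T_deep − T_surf′) + β(S_deep − S_surf) = 0.
T_surf′ = T_deep − (β/α)·ΔS = 5.3 − (7.4 × 10⁻⁴/1.8 × 10⁻⁴)·(+0.78) = 2.093 °C.
Cooling required: 4.8 − (2.093) = 2.707 °C.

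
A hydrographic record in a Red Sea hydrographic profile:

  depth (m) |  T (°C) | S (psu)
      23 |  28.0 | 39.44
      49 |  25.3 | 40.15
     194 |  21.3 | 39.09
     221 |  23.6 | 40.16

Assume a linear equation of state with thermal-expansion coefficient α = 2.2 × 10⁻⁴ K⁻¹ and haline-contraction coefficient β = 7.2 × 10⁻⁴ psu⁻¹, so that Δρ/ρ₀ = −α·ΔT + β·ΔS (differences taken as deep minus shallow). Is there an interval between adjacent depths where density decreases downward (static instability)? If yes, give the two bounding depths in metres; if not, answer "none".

none

Evaluate Δρ/ρ₀ = −αΔT + βΔS across each adjacent pair:
  23–49 m: −αΔT+βΔS = −(2.2 × 10⁻⁴)(-2.7)+(7.2 × 10⁻⁴)(+0.71) = 1.1 × 10⁻³ → stable
  49–194 m: −αΔT+βΔS = −(2.2 × 10⁻⁴)(-4.0)+(7.2 × 10⁻⁴)(-1.06) = 1.2 × 10⁻⁴ → stable
  194–221 m: −αΔT+βΔS = −(2.2 × 10⁻⁴)(+2.3)+(7.2 × 10⁻⁴)(+1.07) = 2.6 × 10⁻⁴ → stable
Every interval has Δρ > 0: the column is stably stratified throughout.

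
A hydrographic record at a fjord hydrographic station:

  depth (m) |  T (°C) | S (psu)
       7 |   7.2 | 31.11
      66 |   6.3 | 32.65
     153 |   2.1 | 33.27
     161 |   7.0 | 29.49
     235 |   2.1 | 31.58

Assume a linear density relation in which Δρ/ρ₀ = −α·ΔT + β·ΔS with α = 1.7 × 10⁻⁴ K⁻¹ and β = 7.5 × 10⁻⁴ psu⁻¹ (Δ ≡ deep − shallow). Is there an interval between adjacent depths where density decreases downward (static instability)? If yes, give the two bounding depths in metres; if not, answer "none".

Evaluate Δρ/ρ₀ = −αΔT + βΔS across each adjacent pair:
  7–66 m: −αΔT+βΔS = −(1.7 × 10⁻⁴)(-0.9)+(7.5 × 10⁻⁴)(+1.54) = 1.3 × 10⁻³ → stable
  66–153 m: −αΔT+βΔS = −(1.7 × 10⁻⁴)(-4.2)+(7.5 × 10⁻⁴)(+0.62) = 1.2 × 10⁻³ → stable
  153–161 m: −αΔT+βΔS = −(1.7 × 10⁻⁴)(+4.9)+(7.5 × 10⁻⁴)(-3.78) = -3.7 × 10⁻³ → UNSTABLE
  161–235 m: −αΔT+βΔS = −(1.7 × 10⁻⁴)(-4.9)+(7.5 × 10⁻⁴)(+2.09) = 2.4 × 10⁻³ → stable
The 153–161 m interval has Δρ < 0: lighter water underlies denser water.

153–161 m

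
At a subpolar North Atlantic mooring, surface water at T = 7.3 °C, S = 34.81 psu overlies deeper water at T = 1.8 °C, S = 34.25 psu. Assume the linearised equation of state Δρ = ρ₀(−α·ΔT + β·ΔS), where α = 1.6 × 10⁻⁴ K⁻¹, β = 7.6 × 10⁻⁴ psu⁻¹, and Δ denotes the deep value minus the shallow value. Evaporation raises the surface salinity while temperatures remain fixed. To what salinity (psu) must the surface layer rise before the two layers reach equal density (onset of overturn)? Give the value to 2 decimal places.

35.41 psu

Neutral buoyancy requires −α(T_deep − T_surf) + β(S_deep − S_surf′) = 0.
S_surf′ = S_deep − (α/β)·ΔT = 34.25 − (1.6 × 10⁻⁴/7.6 × 10⁻⁴)·(-5.5) = 35.4079 psu.
Increase required: 35.4079 − 34.81 = 0.5979 psu.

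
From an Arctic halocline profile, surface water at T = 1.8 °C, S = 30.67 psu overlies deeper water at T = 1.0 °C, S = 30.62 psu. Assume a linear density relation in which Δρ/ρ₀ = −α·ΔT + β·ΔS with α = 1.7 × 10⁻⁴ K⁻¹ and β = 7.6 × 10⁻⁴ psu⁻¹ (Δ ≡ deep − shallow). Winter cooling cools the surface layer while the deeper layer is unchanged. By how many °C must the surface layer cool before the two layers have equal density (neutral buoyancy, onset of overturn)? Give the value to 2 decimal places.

Neutral buoyancy requires Δρ = 0, i.e. −α(T_deep − T_surf′) + β(S_deep − S_surf) = 0.
T_surf′ = T_deep − (β/α)·ΔS = 1.0 − (7.6 × 10⁻⁴/1.7 × 10⁻⁴)·(-0.05) = 1.2235 °C.
Cooling required: 1.8 − (1.2235) = 0.5765 °C.

0.58 °C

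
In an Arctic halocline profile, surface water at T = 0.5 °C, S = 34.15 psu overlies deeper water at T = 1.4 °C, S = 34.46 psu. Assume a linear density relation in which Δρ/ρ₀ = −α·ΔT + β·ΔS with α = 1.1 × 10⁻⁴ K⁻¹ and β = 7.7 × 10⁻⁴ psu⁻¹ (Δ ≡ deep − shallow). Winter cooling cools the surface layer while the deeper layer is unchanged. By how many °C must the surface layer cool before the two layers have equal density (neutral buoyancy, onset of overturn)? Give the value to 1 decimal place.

Neutral buoyancy requires Δρ = 0, i.e. −α(T_deep − T_surf′) + β(S_deep − S_surf) = 0.
T_surf′ = T_deep − (β/α)·ΔS = 1.4 − (7.7 × 10⁻⁴/1.1 × 10⁻⁴)·(+0.31) = -0.770 °C.
Cooling required: 0.5 − (-0.770) = 1.270 °C.

1.3 °C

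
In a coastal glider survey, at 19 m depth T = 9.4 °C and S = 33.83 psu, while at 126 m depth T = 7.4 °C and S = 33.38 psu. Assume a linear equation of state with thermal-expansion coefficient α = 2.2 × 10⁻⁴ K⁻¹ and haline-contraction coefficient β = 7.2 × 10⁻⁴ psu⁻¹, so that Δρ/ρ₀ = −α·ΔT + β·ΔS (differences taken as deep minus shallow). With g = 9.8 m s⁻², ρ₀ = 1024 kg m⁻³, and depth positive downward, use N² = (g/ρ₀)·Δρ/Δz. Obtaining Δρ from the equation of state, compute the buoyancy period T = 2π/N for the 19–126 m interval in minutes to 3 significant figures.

ΔT = -2.0 K, ΔS = -0.45 psu (deep − shallow).
Δρ/ρ₀ = −αΔT + βΔS = 4.40 × 10⁻⁴ − 3.24 × 10⁻⁴ = 1.16 × 10⁻⁴, so Δρ ≈ 0.1188 kg m⁻³.
N² = (g/ρ₀)·Δρ/Δz = g·(Δρ/ρ₀)/Δz = 9.8 × 1.16 × 10⁻⁴ / 107 = 1.0624 × 10⁻⁵ s⁻².
N = √(1.0624 × 10⁻⁵) = 3.2594 × 10⁻³ rad s⁻¹ → T = 2π/N = 1.9277 × 10³ s = 32.128 min ≈ 32.1 min.

32.1 min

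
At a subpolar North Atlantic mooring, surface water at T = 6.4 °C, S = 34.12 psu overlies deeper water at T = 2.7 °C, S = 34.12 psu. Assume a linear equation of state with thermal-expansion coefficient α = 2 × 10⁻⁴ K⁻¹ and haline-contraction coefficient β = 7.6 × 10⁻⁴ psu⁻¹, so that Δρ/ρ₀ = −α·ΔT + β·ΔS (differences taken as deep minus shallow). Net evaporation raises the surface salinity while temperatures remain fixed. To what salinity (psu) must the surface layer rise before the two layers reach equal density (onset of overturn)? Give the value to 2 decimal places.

Neutral buoyancy requires −α(T_deep − T_surf) + β(S_deep − S_surf′) = 0.
S_surf′ = S_deep − (α/β)·ΔT = 34.12 − (2 × 10⁻⁴/7.6 × 10⁻⁴)·(-3.7) = 35.0937 psu.
Increase required: 35.0937 − 34.12 = 0.9737 psu.

35.09 psu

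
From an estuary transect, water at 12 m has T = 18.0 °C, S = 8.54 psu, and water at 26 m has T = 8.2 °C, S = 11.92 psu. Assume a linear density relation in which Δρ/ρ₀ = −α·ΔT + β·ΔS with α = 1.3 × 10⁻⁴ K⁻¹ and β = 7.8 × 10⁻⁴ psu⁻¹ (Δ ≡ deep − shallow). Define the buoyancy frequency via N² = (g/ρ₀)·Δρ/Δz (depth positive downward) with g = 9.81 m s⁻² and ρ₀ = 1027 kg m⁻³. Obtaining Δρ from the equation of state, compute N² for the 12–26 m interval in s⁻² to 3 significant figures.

ΔT = -9.8 K, ΔS = +3.38 psu (deep − shallow).
Δρ/ρ₀ = −αΔT + βΔS = 1.274 × 10⁻³ + 2.6364 × 10⁻³ = 3.9104 × 10⁻³, so Δρ ≈ 4.016 kg m⁻³.
N² = (g/ρ₀)·Δρ/Δz = g·(Δρ/ρ₀)/Δz = 9.81 × 3.9104 × 10⁻³ / 14 = 2.7401 × 10⁻³ s⁻² ≈ 2.74 × 10⁻³ s⁻².

2.74 × 10⁻³ s⁻²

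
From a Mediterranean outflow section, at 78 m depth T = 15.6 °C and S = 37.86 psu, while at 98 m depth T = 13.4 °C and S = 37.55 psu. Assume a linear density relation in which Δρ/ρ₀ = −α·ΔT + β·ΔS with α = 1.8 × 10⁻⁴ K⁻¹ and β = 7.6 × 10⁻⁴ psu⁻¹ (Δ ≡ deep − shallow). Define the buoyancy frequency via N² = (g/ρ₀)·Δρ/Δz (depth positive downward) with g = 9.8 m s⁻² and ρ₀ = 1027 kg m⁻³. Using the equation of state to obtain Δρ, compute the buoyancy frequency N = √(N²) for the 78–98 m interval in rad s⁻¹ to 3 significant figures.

8.87 × 10⁻³ rad s⁻¹

ΔT = -2.2 K, ΔS = -0.31 psu (deep − shallow).
Δρ/ρ₀ = −αΔT + βΔS = 3.96 × 10⁻⁴ − 2.356 × 10⁻⁴ = 1.604 × 10⁻⁴, so Δρ ≈ 0.1647 kg m⁻³.
N² = (g/ρ₀)·Δρ/Δz = g·(Δρ/ρ₀)/Δz = 9.8 × 1.604 × 10⁻⁴ / 20 = 7.8596 × 10⁻⁵ s⁻².
N = √(7.8596 × 10⁻⁵) = 8.8654 × 10⁻³ rad s⁻¹ ≈ 8.87 × 10⁻³ rad s⁻¹.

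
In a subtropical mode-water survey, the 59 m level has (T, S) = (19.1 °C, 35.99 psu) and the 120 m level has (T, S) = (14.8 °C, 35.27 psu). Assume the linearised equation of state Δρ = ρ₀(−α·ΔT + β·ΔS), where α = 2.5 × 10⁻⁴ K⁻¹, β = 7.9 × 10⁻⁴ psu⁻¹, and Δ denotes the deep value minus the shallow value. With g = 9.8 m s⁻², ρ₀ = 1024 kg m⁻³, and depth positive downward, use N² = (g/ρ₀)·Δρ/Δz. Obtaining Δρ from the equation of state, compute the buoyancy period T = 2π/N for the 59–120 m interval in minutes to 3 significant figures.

ΔT = -4.3 K, ΔS = -0.72 psu (deep − shallow).
Δρ/ρ₀ = −αΔT + βΔS = 1.075 × 10⁻³ − 5.688 × 10⁻⁴ = 5.062 × 10⁻⁴, so Δρ ≈ 0.5183 kg m⁻³.
N² = (g/ρ₀)·Δρ/Δz = g·(Δρ/ρ₀)/Δz = 9.8 × 5.062 × 10⁻⁴ / 61 = 8.1324 × 10⁻⁵ s⁻².
N = √(8.1324 × 10⁻⁵) = 9.0180 × 10⁻³ rad s⁻¹ → T = 2π/N = 696.74 s = 11.612 min ≈ 11.6 min.

11.6 min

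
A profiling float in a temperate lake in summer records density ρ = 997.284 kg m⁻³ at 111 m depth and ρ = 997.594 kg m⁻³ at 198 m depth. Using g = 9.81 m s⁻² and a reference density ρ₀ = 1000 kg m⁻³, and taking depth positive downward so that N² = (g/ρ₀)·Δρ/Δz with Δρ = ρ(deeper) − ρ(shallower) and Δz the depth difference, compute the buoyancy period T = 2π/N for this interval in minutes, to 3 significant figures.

Δρ = 997.594 − 997.284 = 0.310 kg m⁻³ over Δz = 198 − 111 = 87 m.
N² = (9.81/1000) × (0.310/87) = 3.4955 × 10⁻⁵ s⁻².
N = √(3.4955 × 10⁻⁵) = 5.9123 × 10⁻³ rad s⁻¹, so T = 2π/N = 1.0627 × 10³ s = 17.712 min ≈ 17.7 min.

17.7 min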